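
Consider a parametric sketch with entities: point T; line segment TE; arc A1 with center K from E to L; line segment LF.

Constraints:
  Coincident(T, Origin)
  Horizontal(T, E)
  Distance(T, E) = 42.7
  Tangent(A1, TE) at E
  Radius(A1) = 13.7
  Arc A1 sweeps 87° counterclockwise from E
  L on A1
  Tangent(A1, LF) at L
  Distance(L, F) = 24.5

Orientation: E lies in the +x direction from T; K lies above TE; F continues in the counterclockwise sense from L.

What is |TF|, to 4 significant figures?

68.76

T is at the origin; T and E share the same y with |TE| = 42.7 and E on the +x side, so E = (42.70, 0.000). Tangency of A1 to TE means the radius KE is perpendicular to TE, so K = E + (0, 13.7) = (42.70, 13.70). On A1, E sits at bearing -90° from K; an 87° counterclockwise sweep puts L at bearing -3°, so L = K + 13.7·(cos -3°, sin -3°) = (56.38, 12.98). A1 meets LF tangentially, so KL is at right angles to LF, so LF runs along (−sin -3°, cos -3°); with |LF| = 24.5, F = (57.66, 37.45). Then |TF| = |F − T| = 68.76.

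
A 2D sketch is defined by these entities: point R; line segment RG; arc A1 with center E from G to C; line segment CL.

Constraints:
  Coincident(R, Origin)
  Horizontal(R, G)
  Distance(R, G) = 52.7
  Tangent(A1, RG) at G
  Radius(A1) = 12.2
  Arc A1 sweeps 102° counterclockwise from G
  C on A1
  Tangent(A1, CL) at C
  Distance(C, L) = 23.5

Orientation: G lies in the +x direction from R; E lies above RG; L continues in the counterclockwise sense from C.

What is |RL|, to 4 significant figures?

70.66

R is at the origin; RG is horizontal with |RG| = 52.7 and G on the +x side, so G = (52.70, 0.000). A1 meets RG tangentially, so EG is at right angles to RG, so E = G + (0, 12.2) = (52.70, 12.20). On A1, G sits at bearing -90° from E; a 102° counterclockwise sweep puts C at bearing 12°, so C = E + 12.2·(cos 12°, sin 12°) = (64.63, 14.74). The tangent condition forces EC to be normal to CL, so CL runs along (−sin 12°, cos 12°); with |CL| = 23.5, L = (59.75, 37.72). Then |RL| = |L − R| = 70.66.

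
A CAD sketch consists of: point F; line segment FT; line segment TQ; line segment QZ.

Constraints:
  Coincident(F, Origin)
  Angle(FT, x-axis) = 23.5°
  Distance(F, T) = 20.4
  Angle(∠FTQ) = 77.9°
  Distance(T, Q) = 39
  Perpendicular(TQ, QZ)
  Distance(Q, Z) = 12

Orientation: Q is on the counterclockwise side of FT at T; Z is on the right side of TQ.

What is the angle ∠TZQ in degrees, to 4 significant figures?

72.90°

F is at the origin; FT runs at 23.5° with length 20.4, so T = 20.4·(cos 23.5°, sin 23.5°) = (18.71, 8.134). ∠FTQ = 77.9°, so TQ runs at 23.5° + (180° − 77.9°) = 125.6° from the x-axis; with |TQ| = 39.0, Q = T + 39.0·(cos 125.6°, sin 125.6°) = (-3.995, 39.85). TQ is perpendicular to QZ; with |QZ| = 12.0 on the right of TQ, Z = Q + 12.0·(0.8131, 0.5821) = (5.762, 46.83). Then cos ∠TZQ = ZT·ZQ / (|ZT||ZQ|), giving 72.90°.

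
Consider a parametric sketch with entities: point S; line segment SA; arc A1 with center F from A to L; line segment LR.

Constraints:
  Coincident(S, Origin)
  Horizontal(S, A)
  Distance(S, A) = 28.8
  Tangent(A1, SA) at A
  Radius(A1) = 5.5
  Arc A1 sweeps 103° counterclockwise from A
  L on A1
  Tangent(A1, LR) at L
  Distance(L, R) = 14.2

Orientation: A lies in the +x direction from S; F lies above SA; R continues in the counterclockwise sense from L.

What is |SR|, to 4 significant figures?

37.18

On A1, A sits at bearing -90° from F; a 103° counterclockwise sweep puts L at bearing 13°, so L = F + 5.5·(cos 13°, sin 13°) = (34.16, 6.737). Tangency of A1 to LR means the radius FL is perpendicular to LR, so LR runs along (−sin 13°, cos 13°); with |LR| = 14.2, R = (30.96, 20.57). Then |SR| = |R − S| = 37.18.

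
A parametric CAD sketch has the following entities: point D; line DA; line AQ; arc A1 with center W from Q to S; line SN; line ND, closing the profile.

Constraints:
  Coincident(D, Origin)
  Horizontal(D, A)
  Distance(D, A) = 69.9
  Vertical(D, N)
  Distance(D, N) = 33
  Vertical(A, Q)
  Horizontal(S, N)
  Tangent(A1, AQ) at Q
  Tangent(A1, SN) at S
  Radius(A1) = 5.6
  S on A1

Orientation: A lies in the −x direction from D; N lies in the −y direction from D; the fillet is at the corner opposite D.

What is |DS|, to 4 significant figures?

72.27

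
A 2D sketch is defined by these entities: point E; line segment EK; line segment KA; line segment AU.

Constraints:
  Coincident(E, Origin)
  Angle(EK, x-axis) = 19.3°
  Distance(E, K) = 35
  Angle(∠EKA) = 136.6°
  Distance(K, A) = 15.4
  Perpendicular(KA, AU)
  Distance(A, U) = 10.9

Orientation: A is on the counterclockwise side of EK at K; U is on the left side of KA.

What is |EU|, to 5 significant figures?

42.895

E is at the origin; EK runs at 19.3° with length 35.0, so K = 35.0·(cos 19.3°, sin 19.3°) = (33.033, 11.568). ∠EKA = 136.6°, so KA runs at 19.3° + (180° − 136.6°) = 62.700° from the x-axis; with |KA| = 15.4, A = K + 15.4·(cos 62.700°, sin 62.700°) = (40.096, 25.253). KA is perpendicular to AU; with |AU| = 10.9 on the left of KA, U = A + 10.9·(-0.88862, 0.45865) = (30.410, 30.252). Then |EU| = |U − E| = 42.895.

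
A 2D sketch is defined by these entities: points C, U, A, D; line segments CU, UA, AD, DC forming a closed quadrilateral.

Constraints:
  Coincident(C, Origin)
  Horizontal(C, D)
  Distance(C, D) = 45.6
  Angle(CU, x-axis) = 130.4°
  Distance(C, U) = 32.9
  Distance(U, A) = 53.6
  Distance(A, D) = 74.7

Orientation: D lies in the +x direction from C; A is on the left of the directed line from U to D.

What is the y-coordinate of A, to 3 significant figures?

66.8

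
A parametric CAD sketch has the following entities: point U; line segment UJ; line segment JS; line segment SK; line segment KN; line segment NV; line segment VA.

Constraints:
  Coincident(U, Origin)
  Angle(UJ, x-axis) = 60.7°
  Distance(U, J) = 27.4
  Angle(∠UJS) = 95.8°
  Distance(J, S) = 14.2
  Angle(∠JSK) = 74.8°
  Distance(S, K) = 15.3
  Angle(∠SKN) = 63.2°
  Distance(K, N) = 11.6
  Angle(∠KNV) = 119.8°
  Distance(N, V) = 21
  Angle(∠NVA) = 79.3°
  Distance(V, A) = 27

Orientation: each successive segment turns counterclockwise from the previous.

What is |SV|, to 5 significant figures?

15.812

U is at the origin; UJ runs at 60.7° with length 27.4, so J = (13.409, 23.895). ∠UJS = 95.8° gives JS at 144.90° from the x-axis; with |JS| = 14.2, S = (1.7914, 32.060). ∠JSK = 74.8° gives SK at -109.90° from the x-axis; with |SK| = 15.3, K = (-3.4165, 17.673). ∠SKN = 63.2° gives KN at 6.9000° from the x-axis; with |KN| = 11.6, N = (8.0995, 19.067). ∠KNV = 119.8° gives NV at 67.100° from the x-axis; with |NV| = 21.0, V = (16.271, 38.412). Then |SV| = |V − S| = 15.812.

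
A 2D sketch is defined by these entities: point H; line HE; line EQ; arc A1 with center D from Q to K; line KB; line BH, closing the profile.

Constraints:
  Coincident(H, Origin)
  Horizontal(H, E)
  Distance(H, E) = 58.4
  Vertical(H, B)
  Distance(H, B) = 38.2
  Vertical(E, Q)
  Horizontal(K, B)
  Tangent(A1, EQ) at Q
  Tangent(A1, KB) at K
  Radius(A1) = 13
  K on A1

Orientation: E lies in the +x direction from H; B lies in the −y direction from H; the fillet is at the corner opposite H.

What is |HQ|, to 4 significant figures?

63.61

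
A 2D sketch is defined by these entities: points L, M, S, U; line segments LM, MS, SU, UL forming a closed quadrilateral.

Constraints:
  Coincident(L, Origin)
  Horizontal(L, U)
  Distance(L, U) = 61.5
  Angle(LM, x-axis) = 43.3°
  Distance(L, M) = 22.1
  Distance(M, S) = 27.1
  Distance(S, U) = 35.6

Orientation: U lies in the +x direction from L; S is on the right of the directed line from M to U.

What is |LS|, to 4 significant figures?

28.84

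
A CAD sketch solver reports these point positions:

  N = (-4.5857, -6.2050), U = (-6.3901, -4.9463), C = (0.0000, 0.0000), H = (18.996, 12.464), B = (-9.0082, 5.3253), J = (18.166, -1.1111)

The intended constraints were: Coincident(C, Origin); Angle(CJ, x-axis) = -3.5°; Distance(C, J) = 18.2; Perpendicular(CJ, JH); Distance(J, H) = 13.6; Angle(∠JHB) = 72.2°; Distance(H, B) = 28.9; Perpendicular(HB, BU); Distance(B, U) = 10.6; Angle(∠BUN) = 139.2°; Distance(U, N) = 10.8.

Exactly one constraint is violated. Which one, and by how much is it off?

Distance(U, N) = 10.8 — off by 8.60.

C = (0.00, 0.00) ✓; CJ at -3.500° ✓; |CJ| = 18.20 ✓; ∠(CJ, JH) = 90.00° ✓; |JH| = 13.60 ✓; ∠JHB = 72.20° ✓; |HB| = 28.90 ✓; ∠(HB, BU) = 90.00° ✓; |BU| = 10.60 ✓; ∠BUN = 139.2° ✓; |UN| = 2.200 ✗.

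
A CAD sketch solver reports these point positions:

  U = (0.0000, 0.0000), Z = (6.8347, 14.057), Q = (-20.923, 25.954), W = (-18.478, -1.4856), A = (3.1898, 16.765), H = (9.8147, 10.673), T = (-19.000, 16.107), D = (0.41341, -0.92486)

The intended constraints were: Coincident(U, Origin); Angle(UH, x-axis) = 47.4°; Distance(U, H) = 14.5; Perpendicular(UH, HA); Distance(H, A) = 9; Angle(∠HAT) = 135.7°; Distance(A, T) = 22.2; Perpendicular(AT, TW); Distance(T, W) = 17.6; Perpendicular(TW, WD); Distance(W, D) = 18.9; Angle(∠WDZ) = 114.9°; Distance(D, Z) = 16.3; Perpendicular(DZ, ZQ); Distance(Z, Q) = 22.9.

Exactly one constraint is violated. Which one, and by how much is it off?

Distance(Z, Q) = 22.9 — off by 7.30.

U = (0.00, 0.00) ✓; UH at 47.40° ✓; |UH| = 14.50 ✓; ∠(UH, HA) = 90.00° ✓; |HA| = 9.000 ✓; ∠HAT = 135.7° ✓; |AT| = 22.20 ✓; ∠(AT, TW) = 90.00° ✓; |TW| = 17.60 ✓; ∠(TW, WD) = 90.00° ✓; |WD| = 18.90 ✓; ∠WDZ = 114.9° ✓; |DZ| = 16.30 ✓; ∠(DZ, ZQ) = 90.00° ✓; |ZQ| = 30.20 ✗.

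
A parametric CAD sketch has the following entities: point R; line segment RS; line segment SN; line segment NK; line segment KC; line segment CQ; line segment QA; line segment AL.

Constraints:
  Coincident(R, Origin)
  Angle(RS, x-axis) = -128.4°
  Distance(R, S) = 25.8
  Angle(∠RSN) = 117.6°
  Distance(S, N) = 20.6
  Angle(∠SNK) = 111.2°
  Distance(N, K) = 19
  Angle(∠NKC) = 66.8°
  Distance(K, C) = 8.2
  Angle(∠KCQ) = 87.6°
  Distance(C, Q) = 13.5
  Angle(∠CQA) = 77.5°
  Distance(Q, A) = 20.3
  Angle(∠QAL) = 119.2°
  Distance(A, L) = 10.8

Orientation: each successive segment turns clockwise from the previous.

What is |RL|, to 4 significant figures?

54.04

R is at the origin; RS runs at -128.4° with length 25.8, so S = (-16.03, -20.22). ∠RSN = 117.6° gives SN at 169.2° from the x-axis; with |SN| = 20.6, N = (-36.26, -16.36). ∠SNK = 111.2° gives NK at 100.4° from the x-axis; with |NK| = 19.0, K = (-39.69, 2.329). ∠NKC = 66.8° gives KC at -12.80° from the x-axis; with |KC| = 8.2, C = (-31.69, 0.5119). ∠KCQ = 87.6° gives CQ at -105.2° from the x-axis; with |CQ| = 13.5, Q = (-35.23, -12.52). ∠CQA = 77.5° gives QA at 152.3° from the x-axis; with |QA| = 20.3, A = (-53.21, -3.080). ∠QAL = 119.2° gives AL at 91.50° from the x-axis; with |AL| = 10.8, L = (-53.49, 7.717). Then |RL| = |L − R| = 54.04.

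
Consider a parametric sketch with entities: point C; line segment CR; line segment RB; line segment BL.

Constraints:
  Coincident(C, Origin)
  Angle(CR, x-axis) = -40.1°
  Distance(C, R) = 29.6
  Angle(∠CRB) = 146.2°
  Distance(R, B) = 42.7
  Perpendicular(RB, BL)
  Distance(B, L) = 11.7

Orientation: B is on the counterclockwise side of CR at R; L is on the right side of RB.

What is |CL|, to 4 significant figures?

72.95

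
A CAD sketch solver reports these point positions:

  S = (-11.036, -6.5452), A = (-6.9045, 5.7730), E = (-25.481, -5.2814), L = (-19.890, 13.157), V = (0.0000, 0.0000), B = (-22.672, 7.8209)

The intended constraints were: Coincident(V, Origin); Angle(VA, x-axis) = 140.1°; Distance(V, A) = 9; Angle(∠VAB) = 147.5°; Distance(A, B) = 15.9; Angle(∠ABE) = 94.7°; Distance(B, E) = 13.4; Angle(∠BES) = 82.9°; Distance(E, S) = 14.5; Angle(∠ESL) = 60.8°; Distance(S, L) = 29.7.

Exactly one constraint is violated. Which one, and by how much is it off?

Distance(S, L) = 29.7 — off by 8.10.

V = (0.00, 0.00) ✓; VA at 140.1° ✓; |VA| = 9.000 ✓; ∠VAB = 147.5° ✓; |AB| = 15.90 ✓; ∠ABE = 94.70° ✓; |BE| = 13.40 ✓; ∠BES = 82.90° ✓; |ES| = 14.50 ✓; ∠ESL = 60.80° ✓; |SL| = 21.60 ✗.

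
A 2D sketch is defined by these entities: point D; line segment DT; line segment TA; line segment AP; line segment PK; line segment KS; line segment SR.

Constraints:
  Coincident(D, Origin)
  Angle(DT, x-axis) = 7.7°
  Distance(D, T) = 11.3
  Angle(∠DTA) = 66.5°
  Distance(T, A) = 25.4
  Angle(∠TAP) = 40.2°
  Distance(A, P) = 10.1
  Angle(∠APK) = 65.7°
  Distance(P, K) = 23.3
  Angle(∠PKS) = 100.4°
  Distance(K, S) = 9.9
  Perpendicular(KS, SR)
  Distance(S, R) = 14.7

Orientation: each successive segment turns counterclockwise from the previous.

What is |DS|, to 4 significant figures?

34.41

D is at the origin; DT runs at 7.7° with length 11.3, so T = (11.20, 1.514). ∠DTA = 66.5° gives TA at 121.2° from the x-axis; with |TA| = 25.4, A = (-1.960, 23.24). ∠TAP = 40.2° gives AP at -99.00° from the x-axis; with |AP| = 10.1, P = (-3.540, 13.26). ∠APK = 65.7° gives PK at 15.30° from the x-axis; with |PK| = 23.3, K = (18.93, 19.41). ∠PKS = 100.4° gives KS at 94.90° from the x-axis; with |KS| = 9.9, S = (18.09, 29.28). Then |DS| = |S − D| = 34.41.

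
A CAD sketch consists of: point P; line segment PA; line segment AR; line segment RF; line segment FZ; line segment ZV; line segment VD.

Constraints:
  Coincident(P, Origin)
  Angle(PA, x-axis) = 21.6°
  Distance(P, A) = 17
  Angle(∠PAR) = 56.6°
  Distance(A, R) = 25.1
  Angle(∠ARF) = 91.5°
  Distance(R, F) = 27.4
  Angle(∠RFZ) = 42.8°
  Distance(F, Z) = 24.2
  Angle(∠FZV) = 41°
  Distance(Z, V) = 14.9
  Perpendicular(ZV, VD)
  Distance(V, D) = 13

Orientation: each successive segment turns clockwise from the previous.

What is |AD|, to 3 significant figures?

33.2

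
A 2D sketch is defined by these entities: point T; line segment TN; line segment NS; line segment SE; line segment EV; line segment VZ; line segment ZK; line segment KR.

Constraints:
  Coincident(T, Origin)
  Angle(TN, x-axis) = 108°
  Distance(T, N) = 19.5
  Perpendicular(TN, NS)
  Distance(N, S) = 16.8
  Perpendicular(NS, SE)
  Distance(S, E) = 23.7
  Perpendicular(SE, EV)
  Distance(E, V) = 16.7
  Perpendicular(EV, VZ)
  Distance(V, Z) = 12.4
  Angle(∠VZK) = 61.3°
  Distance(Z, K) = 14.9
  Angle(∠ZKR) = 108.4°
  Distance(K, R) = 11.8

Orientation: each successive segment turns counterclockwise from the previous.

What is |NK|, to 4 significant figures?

22.67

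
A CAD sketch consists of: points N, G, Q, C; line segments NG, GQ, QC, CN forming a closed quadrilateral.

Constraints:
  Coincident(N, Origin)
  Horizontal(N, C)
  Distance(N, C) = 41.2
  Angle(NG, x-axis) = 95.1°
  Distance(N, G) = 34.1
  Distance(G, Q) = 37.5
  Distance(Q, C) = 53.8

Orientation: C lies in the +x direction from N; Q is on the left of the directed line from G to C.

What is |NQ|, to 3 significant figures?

60.3

N is at the origin; NC is horizontal with |NC| = 41.2 and C in +x, so C = (41.2, 0). NG runs at 95.1° with |NG| = 34.1, so G = (-3.03, 34.0). Q is determined by |GQ| = 37.5 and |QC| = 53.8 together: it lies at the intersection of circle(G, 37.5) and circle(C, 53.8). With |GC| = 55.8, the foot of the radical line on GC is 14.5 from G and the perpendicular offset is √(37.5² − 14.5²) = 34.6. Taking the left-of-GC solution: Q = (29.6, 52.5).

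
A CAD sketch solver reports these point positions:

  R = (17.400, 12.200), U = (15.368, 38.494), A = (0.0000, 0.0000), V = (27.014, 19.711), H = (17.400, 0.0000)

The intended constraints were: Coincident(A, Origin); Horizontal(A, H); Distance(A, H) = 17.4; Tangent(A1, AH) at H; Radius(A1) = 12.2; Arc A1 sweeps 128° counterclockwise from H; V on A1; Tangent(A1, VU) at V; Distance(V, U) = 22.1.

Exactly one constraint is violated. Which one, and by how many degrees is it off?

Tangent(A1, VU) at V — off by 6.20°.

A = (0.00, 0.00) ✓; A.y = 0.00, H.y = 0.00 ✓; |AH| = 17.40 ✓; ∠(RH, HA) = 90.00° ✓; |RH| = 12.20 ✓; bearing(R→V) − bearing(R→H) = 128.0° ✓; |RV| = 12.20 ✓; ∠(RV, VU) = 96.20° ✗; |VU| = 22.10 ✓.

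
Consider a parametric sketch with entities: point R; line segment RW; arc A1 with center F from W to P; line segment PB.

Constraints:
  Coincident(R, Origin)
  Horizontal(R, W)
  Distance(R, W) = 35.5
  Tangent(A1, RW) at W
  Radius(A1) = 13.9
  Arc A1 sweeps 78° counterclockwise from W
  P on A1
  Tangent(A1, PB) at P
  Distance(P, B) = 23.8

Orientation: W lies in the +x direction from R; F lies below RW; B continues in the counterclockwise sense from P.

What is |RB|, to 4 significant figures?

38.25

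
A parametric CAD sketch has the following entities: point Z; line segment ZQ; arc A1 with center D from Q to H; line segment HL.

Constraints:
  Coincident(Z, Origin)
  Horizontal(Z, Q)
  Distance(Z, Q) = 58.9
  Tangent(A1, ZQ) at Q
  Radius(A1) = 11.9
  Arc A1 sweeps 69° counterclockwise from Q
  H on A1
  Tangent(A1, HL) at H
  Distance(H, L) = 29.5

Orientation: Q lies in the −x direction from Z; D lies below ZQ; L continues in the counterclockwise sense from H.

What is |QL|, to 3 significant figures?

41.3

On A1, Q sits at bearing 90° from D; a 69° counterclockwise sweep puts H at bearing 159°, so H = D + 11.9·(cos 159°, sin 159°) = (-70.0, -7.64). Since A1 is tangent to HL there, DH ⟂ HL, so HL runs along (−sin 159°, cos 159°); with |HL| = 29.5, L = (-80.6, -35.2). Then |QL| = |L − Q| = 41.3.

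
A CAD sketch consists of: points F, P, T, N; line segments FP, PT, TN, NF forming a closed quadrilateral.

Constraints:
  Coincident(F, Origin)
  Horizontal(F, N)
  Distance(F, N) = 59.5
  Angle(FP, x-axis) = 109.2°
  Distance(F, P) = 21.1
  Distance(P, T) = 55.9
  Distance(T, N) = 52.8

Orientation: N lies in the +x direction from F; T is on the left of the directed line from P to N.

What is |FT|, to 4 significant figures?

63.88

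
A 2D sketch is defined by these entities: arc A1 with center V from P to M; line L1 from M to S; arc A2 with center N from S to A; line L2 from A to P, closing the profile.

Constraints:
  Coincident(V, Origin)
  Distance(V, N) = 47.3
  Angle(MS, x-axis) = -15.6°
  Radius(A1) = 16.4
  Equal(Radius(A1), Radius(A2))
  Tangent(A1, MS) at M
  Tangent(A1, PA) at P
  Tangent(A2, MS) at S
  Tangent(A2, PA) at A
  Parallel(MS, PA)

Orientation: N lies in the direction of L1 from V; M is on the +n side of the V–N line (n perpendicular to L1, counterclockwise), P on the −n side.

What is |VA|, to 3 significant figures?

50.1

The slot axis is L1's direction at -15.6°, so u = (cos -15.6°, sin -15.6°) = (0.963, -0.269) and n = (−sin -15.6°, cos -15.6°) = (0.269, 0.963). V is at the origin and N lies 47.3 along u from V, so N = 47.3·u = (45.6, -12.7). Tangency of A1 to both parallel lines with radius 16.4 puts M and P at V ± 16.4·n: M = (4.41, 15.8), P = (-4.41, -15.8). Equal radii place S and A the same way about N: S = N + 16.4·n = (50.0, 3.08), A = N − 16.4·n = (41.1, -28.5). Then |VA| = |A − V| = 50.1.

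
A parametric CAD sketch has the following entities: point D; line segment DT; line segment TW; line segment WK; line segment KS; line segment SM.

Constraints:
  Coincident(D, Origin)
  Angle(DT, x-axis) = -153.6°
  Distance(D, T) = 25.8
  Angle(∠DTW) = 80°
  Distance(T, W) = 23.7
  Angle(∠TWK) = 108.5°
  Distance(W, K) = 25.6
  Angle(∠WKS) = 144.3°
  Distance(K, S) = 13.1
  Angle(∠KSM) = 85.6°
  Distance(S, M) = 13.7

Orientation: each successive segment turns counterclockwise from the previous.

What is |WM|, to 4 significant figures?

32.86

D is at the origin; DT runs at -153.6° with length 25.8, so T = (-23.11, -11.47). ∠DTW = 80.0° gives TW at -53.60° from the x-axis; with |TW| = 23.7, W = (-9.045, -30.55). ∠TWK = 108.5° gives WK at 17.90° from the x-axis; with |WK| = 25.6, K = (15.32, -22.68). ∠WKS = 144.3° gives KS at 53.60° from the x-axis; with |KS| = 13.1, S = (23.09, -12.14). ∠KSM = 85.6° gives SM at 148.0° from the x-axis; with |SM| = 13.7, M = (11.47, -4.875). Then |WM| = |M − W| = 32.86.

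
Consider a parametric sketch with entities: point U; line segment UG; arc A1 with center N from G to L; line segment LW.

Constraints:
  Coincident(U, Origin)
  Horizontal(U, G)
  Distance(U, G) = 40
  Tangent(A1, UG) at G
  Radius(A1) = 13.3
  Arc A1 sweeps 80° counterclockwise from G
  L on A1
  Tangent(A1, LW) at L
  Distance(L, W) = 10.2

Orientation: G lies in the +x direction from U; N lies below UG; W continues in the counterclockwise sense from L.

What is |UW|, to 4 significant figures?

32.77

U is at the origin; UG is horizontal with |UG| = 40.0 and G on the +x side, so G = (40.00, 0.000). Since A1 is tangent to UG there, NG ⟂ UG, so N = G + (0, -13.3) = (40.00, -13.30). On A1, G sits at bearing 90° from N; an 80° counterclockwise sweep puts L at bearing 170°, so L = N + 13.3·(cos 170°, sin 170°) = (26.90, -10.99). Tangency of A1 to LW means the radius NL is perpendicular to LW, so LW runs along (−sin 170°, cos 170°); with |LW| = 10.2, W = (25.13, -21.04). Then |UW| = |W − U| = 32.77.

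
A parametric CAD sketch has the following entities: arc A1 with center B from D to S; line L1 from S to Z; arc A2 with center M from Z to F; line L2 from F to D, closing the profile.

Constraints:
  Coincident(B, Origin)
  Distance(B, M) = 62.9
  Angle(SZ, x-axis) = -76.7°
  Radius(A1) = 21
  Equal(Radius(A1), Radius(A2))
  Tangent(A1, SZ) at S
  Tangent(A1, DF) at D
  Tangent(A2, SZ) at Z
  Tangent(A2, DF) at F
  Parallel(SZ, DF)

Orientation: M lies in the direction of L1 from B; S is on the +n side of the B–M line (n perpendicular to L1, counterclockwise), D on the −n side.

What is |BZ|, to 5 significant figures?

66.313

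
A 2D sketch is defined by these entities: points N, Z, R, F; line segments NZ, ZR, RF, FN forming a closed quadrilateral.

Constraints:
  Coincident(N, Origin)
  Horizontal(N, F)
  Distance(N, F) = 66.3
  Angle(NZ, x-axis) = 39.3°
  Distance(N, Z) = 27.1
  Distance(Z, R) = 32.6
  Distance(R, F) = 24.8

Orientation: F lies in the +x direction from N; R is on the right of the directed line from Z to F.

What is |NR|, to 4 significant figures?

43.19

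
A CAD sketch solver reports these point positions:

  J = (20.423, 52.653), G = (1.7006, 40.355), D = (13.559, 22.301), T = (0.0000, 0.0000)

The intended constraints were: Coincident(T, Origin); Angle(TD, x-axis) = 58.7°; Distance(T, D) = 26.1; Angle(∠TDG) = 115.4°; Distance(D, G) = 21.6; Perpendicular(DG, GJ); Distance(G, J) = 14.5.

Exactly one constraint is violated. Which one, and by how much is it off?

Distance(G, J) = 14.5 — off by 7.90.

T = (0.00, 0.00) ✓; TD at 58.70° ✓; |TD| = 26.10 ✓; ∠TDG = 115.4° ✓; |DG| = 21.60 ✓; ∠(DG, GJ) = 90.00° ✓; |GJ| = 22.40 ✗.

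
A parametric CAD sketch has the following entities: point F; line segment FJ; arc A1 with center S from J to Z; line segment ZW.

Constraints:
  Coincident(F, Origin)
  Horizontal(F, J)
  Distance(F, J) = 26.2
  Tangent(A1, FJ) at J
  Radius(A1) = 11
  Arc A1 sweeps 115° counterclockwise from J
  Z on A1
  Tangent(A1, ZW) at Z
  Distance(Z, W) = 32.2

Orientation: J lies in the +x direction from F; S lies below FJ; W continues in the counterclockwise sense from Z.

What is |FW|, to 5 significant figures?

53.854

On A1, J sits at bearing 90° from S; a 115° counterclockwise sweep puts Z at bearing 205°, so Z = S + 11.0·(cos 205°, sin 205°) = (16.231, -15.649). A1 meets ZW tangentially, so SZ is at right angles to ZW, so ZW runs along (−sin 205°, cos 205°); with |ZW| = 32.2, W = (29.839, -44.832). Then |FW| = |W − F| = 53.854.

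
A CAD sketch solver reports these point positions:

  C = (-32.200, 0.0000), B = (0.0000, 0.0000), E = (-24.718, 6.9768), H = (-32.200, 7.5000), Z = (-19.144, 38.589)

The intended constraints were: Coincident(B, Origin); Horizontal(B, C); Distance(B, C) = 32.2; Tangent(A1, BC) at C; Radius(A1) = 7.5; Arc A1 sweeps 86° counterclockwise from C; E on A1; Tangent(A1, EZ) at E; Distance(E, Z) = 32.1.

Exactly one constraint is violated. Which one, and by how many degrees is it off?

Tangent(A1, EZ) at E — off by 6.00°.

B = (0.00, 0.00) ✓; B.y = 0.00, C.y = 0.00 ✓; |BC| = 32.20 ✓; ∠(HC, CB) = 90.00° ✓; |HC| = 7.500 ✓; bearing(H→E) − bearing(H→C) = 86.00° ✓; |HE| = 7.500 ✓; ∠(HE, EZ) = 96.00° ✗; |EZ| = 32.10 ✓.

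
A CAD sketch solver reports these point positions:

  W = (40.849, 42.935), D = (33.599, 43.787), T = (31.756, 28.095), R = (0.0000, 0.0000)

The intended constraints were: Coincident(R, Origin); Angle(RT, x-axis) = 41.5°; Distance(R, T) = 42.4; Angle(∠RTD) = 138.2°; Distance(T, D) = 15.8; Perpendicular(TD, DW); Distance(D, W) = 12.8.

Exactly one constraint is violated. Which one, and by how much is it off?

Distance(D, W) = 12.8 — off by 5.50.

R = (0.00, 0.00) ✓; RT at 41.50° ✓; |RT| = 42.40 ✓; ∠RTD = 138.2° ✓; |TD| = 15.80 ✓; ∠(TD, DW) = 90.00° ✓; |DW| = 7.300 ✗.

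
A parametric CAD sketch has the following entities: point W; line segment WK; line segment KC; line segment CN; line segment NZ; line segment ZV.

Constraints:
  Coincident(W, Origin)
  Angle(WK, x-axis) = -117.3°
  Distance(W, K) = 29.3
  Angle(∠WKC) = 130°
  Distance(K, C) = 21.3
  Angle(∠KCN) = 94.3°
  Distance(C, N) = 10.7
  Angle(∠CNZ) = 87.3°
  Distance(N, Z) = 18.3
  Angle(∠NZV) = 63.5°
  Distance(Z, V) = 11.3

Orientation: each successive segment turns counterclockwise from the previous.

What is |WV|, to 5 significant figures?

34.837

W is at the origin; WK runs at -117.3° with length 29.3, so K = (-13.438, -26.036). ∠WKC = 130.0° gives KC at -67.300° from the x-axis; with |KC| = 21.3, C = (-5.2186, -45.687). ∠KCN = 94.3° gives CN at 18.400° from the x-axis; with |CN| = 10.7, N = (4.9343, -42.309). ∠CNZ = 87.3° gives NZ at 111.10° from the x-axis; with |NZ| = 18.3, Z = (-1.6536, -25.236). ∠NZV = 63.5° gives ZV at -132.40° from the x-axis; with |ZV| = 11.3, V = (-9.2732, -33.581). Then |WV| = |V − W| = 34.837.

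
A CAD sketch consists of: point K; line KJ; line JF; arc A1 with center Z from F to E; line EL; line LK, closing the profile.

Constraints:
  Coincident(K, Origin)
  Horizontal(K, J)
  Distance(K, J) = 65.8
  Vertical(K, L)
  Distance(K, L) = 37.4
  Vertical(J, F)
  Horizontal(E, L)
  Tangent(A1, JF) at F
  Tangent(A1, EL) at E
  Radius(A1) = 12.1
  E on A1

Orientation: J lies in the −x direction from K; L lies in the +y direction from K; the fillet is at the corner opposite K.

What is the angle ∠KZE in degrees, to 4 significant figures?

115.2°

K is at the origin; K and J share the same y with |KJ| = 65.8 and J on the −x side, so J = (-65.80, 0.000). K and L share the same x with |KL| = 37.4 and L on the +y side, so L = (0.000, 37.40). The virtual corner opposite K is at (-65.80, 37.40). A1 meets JF tangentially, so ZF is at right angles to JF and since A1 is tangent to EL there, ZE ⟂ EL, with radius 12.1, so the center Z sits 12.1 in from both sides at Z = (-53.70, 25.30). That places the tangent points at F = (-65.80, 25.30) on JF and E = (-53.70, 37.40) on EL. Then cos ∠KZE = ZK·ZE / (|ZK||ZE|), giving 115.2°.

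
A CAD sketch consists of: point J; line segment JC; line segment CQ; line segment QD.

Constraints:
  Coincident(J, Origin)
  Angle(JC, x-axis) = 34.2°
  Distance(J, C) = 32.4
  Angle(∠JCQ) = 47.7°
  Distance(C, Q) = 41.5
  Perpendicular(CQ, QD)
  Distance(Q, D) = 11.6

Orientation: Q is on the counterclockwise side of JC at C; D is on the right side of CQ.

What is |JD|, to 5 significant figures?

40.653

J is at the origin; JC runs at 34.2° with length 32.4, so C = 32.4·(cos 34.2°, sin 34.2°) = (26.797, 18.212). ∠JCQ = 47.7°, so CQ runs at 34.2° + (180° − 47.7°) = 166.50° from the x-axis; with |CQ| = 41.5, Q = C + 41.5·(cos 166.50°, sin 166.50°) = (-13.556, 27.899). CQ ⟂ QD; with |QD| = 11.6 on the right of CQ, D = Q + 11.6·(0.23345, 0.97237) = (-10.848, 39.179). Then |JD| = |D − J| = 40.653.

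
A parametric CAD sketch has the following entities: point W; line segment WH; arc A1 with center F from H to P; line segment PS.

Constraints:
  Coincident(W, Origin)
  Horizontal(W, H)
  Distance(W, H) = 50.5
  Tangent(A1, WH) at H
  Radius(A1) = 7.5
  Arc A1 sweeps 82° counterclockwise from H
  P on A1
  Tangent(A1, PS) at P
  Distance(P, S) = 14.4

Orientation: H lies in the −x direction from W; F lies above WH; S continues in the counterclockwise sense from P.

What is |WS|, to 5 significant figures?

45.998

W is at the origin; W and H share the same y with |WH| = 50.5 and H on the −x side, so H = (-50.500, 0.0000). Tangency of A1 to WH means the radius FH is perpendicular to WH, so F = H + (0, 7.5) = (-50.500, 7.5000). On A1, H sits at bearing -90° from F; an 82° counterclockwise sweep puts P at bearing -8°, so P = F + 7.5·(cos -8°, sin -8°) = (-43.073, 6.4562). A1 meets PS tangentially, so FP is at right angles to PS, so PS runs along (−sin -8°, cos -8°); with |PS| = 14.4, S = (-41.069, 20.716). Then |WS| = |S − W| = 45.998.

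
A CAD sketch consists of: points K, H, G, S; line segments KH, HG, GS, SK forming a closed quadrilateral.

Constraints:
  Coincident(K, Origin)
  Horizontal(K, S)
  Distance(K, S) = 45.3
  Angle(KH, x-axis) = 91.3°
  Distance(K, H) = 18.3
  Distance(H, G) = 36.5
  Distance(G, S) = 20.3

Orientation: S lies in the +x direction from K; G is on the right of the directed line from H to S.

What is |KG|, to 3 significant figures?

27.0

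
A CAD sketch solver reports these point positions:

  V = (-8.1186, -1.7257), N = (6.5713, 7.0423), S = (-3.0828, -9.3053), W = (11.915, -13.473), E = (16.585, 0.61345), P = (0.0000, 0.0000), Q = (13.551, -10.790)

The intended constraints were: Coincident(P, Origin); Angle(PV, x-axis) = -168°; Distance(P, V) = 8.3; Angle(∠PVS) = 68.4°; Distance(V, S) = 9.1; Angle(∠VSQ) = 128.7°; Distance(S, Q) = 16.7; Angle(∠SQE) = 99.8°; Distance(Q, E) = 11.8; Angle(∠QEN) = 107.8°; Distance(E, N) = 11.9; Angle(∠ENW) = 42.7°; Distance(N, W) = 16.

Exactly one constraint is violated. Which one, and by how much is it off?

Distance(N, W) = 16 — off by 5.20.

P = (0.00, 0.00) ✓; PV at -168.0° ✓; |PV| = 8.300 ✓; ∠PVS = 68.40° ✓; |VS| = 9.100 ✓; ∠VSQ = 128.7° ✓; |SQ| = 16.70 ✓; ∠SQE = 99.80° ✓; |QE| = 11.80 ✓; ∠QEN = 107.8° ✓; |EN| = 11.90 ✓; ∠ENW = 42.70° ✓; |NW| = 21.20 ✗.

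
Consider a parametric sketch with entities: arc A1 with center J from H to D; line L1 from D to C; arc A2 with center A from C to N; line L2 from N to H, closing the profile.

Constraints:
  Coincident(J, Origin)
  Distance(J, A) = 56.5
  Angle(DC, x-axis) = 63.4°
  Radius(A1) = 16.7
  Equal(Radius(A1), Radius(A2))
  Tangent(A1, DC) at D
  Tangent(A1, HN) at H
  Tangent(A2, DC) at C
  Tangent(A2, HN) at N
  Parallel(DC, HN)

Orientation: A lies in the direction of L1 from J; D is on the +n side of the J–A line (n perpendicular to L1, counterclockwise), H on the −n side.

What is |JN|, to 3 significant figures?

58.9

Tangency of A1 to both parallel lines with radius 16.7 puts D and H at J ± 16.7·n: D = (-14.9, 7.48), H = (14.9, -7.48). Equal radii place C and N the same way about A: C = A + 16.7·n = (10.4, 58.0), N = A − 16.7·n = (40.2, 43.0). Then |JN| = |N − J| = 58.9.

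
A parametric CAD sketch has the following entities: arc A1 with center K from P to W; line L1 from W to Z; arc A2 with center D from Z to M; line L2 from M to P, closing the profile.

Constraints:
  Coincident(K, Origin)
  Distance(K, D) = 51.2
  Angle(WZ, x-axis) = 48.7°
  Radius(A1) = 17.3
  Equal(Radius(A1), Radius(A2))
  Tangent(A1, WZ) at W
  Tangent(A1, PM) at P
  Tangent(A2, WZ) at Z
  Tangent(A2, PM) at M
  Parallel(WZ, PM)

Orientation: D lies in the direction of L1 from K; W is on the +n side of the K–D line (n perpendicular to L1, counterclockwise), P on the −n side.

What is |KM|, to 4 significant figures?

54.04

Tangency of A1 to both parallel lines with radius 17.3 puts W and P at K ± 17.3·n: W = (-13.00, 11.42), P = (13.00, -11.42). Equal radii place Z and M the same way about D: Z = D + 17.3·n = (20.80, 49.88), M = D − 17.3·n = (46.79, 27.05). Then |KM| = |M − K| = 54.04.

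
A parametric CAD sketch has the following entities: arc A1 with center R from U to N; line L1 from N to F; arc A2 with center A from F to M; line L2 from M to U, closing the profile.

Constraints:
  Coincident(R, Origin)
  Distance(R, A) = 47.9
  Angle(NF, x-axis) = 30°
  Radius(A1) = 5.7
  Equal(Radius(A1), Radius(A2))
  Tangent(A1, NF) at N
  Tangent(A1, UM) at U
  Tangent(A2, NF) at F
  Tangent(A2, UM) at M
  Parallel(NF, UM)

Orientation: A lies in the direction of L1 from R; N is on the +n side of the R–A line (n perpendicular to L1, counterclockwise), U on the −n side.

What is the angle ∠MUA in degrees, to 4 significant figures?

6.786°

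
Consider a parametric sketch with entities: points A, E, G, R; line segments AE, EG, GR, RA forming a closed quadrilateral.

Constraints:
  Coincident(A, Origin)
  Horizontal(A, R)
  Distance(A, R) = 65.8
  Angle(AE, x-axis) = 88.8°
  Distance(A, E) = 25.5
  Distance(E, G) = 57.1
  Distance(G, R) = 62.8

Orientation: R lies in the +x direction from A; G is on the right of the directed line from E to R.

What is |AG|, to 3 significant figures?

32.6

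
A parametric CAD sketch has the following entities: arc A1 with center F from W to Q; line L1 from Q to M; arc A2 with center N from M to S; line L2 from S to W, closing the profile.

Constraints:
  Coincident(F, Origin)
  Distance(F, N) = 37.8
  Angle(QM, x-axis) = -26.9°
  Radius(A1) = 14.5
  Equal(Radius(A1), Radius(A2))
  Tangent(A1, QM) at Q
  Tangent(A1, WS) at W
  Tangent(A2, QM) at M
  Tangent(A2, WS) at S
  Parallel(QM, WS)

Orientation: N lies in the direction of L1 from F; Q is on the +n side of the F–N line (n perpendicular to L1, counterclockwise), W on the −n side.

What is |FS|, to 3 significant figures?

40.5

Tangency of A1 to both parallel lines with radius 14.5 puts Q and W at F ± 14.5·n: Q = (6.56, 12.9), W = (-6.56, -12.9). Equal radii place M and S the same way about N: M = N + 14.5·n = (40.3, -4.17), S = N − 14.5·n = (27.1, -30.0). Then |FS| = |S − F| = 40.5.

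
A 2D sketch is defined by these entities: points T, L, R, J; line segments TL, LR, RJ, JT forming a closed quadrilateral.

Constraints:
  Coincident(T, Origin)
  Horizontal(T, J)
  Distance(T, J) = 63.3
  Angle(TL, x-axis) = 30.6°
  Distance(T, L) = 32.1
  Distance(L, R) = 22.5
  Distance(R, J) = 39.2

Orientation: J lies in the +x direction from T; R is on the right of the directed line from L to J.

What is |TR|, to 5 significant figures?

25.264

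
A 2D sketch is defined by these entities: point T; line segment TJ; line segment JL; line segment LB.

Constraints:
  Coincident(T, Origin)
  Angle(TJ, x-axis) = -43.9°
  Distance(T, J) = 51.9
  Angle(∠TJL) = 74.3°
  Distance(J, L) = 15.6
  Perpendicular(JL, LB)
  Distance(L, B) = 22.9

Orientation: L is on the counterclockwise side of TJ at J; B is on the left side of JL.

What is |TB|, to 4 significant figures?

27.11

∠TJL = 74.3°, so JL runs at -43.9° + (180° − 74.3°) = 61.80° from the x-axis; with |JL| = 15.6, L = J + 15.6·(cos 61.80°, sin 61.80°) = (44.77, -22.24). The perpendicularity gives LB at right angles to JL; with |LB| = 22.9 on the left of JL, B = L + 22.9·(-0.8813, 0.4726) = (24.59, -11.42). Then |TB| = |B − T| = 27.11.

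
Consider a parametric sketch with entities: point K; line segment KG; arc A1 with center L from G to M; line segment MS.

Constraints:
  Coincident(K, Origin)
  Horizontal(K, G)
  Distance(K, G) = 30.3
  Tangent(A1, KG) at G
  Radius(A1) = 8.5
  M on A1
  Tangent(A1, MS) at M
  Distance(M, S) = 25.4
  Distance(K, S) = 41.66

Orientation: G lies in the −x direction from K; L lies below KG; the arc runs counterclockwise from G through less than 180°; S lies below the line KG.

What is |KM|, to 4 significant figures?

39.66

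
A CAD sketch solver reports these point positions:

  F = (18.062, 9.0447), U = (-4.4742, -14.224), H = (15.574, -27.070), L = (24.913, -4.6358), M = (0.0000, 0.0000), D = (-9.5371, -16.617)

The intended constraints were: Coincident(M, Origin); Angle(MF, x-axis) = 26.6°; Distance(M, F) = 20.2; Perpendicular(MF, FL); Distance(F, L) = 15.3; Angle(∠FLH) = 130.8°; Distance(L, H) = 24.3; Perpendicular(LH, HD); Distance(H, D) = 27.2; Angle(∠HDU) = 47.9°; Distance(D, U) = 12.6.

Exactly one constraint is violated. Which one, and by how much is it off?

Distance(D, U) = 12.6 — off by 7.00.

M = (0.00, 0.00) ✓; MF at 26.60° ✓; |MF| = 20.20 ✓; ∠(MF, FL) = 90.00° ✓; |FL| = 15.30 ✓; ∠FLH = 130.8° ✓; |LH| = 24.30 ✓; ∠(LH, HD) = 90.00° ✓; |HD| = 27.20 ✓; ∠HDU = 47.90° ✓; |DU| = 5.600 ✗.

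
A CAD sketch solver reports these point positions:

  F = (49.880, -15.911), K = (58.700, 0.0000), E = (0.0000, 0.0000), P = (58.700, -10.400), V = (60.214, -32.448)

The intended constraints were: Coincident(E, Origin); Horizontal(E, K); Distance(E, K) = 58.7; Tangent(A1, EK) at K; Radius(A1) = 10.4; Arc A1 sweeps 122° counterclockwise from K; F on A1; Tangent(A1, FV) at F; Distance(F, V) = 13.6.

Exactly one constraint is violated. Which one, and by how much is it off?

Distance(F, V) = 13.6 — off by 5.90.

E = (0.00, 0.00) ✓; E.y = 0.00, K.y = 0.00 ✓; |EK| = 58.70 ✓; ∠(PK, KE) = 90.00° ✓; |PK| = 10.40 ✓; bearing(P→F) − bearing(P→K) = 122.0° ✓; |PF| = 10.40 ✓; ∠(PF, FV) = 90.00° ✓; |FV| = 19.50 ✗.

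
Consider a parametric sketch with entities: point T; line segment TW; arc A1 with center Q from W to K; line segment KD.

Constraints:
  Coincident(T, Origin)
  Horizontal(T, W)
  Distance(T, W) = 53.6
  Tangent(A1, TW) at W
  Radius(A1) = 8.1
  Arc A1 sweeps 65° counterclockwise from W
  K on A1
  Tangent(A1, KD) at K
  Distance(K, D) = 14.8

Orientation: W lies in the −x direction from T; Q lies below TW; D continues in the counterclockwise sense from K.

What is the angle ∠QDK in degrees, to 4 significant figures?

28.69°

T is at the origin; T and W share the same y with |TW| = 53.6 and W on the −x side, so W = (-53.60, 0.000). The tangent condition forces QW to be normal to TW, so Q = W + (0, -8.1) = (-53.60, -8.100). On A1, W sits at bearing 90° from Q; a 65° counterclockwise sweep puts K at bearing 155°, so K = Q + 8.1·(cos 155°, sin 155°) = (-60.94, -4.677). Tangency of A1 to KD means the radius QK is perpendicular to KD, so KD runs along (−sin 155°, cos 155°); with |KD| = 14.8, D = (-67.20, -18.09). Then cos ∠QDK = DQ·DK / (|DQ||DK|), giving 28.69°.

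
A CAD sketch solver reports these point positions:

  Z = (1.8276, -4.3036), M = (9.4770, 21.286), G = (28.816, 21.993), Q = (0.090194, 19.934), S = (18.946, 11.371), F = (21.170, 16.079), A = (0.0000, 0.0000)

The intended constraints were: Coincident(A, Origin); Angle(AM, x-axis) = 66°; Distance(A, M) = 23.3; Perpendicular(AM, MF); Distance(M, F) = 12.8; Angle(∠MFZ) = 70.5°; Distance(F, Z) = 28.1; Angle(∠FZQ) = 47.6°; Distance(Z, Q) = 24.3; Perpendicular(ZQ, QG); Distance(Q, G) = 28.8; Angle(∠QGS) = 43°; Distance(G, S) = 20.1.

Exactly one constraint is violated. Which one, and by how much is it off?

Distance(G, S) = 20.1 — off by 5.60.

A = (0.00, 0.00) ✓; AM at 66.00° ✓; |AM| = 23.30 ✓; ∠(AM, MF) = 90.00° ✓; |MF| = 12.80 ✓; ∠MFZ = 70.50° ✓; |FZ| = 28.10 ✓; ∠FZQ = 47.60° ✓; |ZQ| = 24.30 ✓; ∠(ZQ, QG) = 90.00° ✓; |QG| = 28.80 ✓; ∠QGS = 43.00° ✓; |GS| = 14.50 ✗.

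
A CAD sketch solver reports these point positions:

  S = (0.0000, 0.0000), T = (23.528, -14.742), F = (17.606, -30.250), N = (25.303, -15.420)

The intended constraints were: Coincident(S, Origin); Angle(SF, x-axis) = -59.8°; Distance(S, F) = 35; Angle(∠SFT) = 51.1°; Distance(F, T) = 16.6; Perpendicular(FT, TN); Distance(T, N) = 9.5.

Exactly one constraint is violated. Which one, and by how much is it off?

Distance(T, N) = 9.5 — off by 7.60.

S = (0.00, 0.00) ✓; SF at -59.80° ✓; |SF| = 35.00 ✓; ∠SFT = 51.10° ✓; |FT| = 16.60 ✓; ∠(FT, TN) = 90.01° ✓; |TN| = 1.900 ✗.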